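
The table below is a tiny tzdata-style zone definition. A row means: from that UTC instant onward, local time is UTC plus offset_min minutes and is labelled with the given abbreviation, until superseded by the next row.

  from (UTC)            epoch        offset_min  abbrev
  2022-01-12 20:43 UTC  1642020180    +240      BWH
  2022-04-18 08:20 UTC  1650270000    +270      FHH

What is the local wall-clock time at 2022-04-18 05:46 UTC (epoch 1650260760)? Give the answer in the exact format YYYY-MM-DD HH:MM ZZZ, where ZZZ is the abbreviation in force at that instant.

2022-04-18 09:46 BWH

Query: 2022-04-18 05:46 UTC
Rule 1/2 (BWH, +04:00): 2022-01-12 20:43 UTC ≤ query < 2022-04-18 08:20 UTC
5·60 + 46 + 240 = 586 min
586 = 0·1440 + 586; 586 = 9·60 + 46 → 09:46, same day
→ 2022-04-18 09:46 BWH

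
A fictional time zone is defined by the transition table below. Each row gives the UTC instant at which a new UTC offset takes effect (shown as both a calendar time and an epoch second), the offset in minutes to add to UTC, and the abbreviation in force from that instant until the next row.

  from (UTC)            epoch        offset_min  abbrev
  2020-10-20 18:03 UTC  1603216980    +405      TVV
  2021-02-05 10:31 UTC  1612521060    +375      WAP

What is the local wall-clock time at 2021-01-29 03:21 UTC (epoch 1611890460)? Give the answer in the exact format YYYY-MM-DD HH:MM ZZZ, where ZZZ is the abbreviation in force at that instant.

2021-01-29 10:06 TVV

Query: 2021-01-29 03:21 UTC
Rule 1/2 (TVV, +06:45): 2020-10-20 18:03 UTC ≤ query < 2021-02-05 10:31 UTC
3·60 + 21 + 405 = 606 min
606 = 0·1440 + 606; 606 = 10·60 + 6 → 10:06, same day
→ 2021-01-29 10:06 TVV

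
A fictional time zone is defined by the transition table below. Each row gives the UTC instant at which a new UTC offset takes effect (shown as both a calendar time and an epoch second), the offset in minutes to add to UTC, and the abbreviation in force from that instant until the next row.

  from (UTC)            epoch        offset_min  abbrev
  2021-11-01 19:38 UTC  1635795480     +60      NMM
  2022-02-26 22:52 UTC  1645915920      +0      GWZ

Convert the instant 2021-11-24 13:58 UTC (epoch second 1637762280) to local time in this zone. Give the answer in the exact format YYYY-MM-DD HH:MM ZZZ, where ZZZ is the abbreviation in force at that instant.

Query: 2021-11-24 13:58 UTC
Rule 1/2 (NMM, +01:00): 2021-11-01 19:38 UTC ≤ query < 2022-02-26 22:52 UTC
13·60 + 58 + 60 = 898 min
898 = 0·1440 + 898; 898 = 14·60 + 58 → 14:58, same day
→ 2021-11-24 14:58 NMM

2021-11-24 14:58 NMM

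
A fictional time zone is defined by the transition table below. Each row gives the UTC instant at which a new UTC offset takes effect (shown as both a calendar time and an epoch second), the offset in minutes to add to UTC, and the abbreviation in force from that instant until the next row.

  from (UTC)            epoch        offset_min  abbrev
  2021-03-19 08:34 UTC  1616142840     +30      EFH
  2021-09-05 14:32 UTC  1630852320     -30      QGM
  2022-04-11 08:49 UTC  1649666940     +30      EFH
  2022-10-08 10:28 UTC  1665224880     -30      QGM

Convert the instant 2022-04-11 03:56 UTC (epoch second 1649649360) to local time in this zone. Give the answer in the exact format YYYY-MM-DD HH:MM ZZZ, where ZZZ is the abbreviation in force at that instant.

Query: 2022-04-11 03:56 UTC
Rule 2/4 (QGM, -00:30): 2021-09-05 14:32 UTC ≤ query < 2022-04-11 08:49 UTC
3·60 + 56 - 30 = 206 min
206 = 0·1440 + 206; 206 = 3·60 + 26 → 03:26, same day
→ 2022-04-11 03:26 QGM

2022-04-11 03:26 QGM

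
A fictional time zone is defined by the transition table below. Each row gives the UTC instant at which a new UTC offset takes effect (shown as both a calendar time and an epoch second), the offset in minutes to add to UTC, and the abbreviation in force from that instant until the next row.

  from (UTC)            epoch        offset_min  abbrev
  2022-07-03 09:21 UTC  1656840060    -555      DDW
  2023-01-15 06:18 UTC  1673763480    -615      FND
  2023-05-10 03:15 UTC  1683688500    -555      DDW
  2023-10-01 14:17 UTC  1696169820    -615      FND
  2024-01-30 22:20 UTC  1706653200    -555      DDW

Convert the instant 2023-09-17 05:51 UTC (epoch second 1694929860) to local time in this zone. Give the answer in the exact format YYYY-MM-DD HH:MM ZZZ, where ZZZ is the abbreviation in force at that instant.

2023-09-16 20:36 DDW

Query: 2023-09-17 05:51 UTC
Rule 3/5 (DDW, -09:15): 2023-05-10 03:15 UTC ≤ query < 2023-10-01 14:17 UTC
5·60 + 51 - 555 = -204 min
-204 = -1·1440 + 1236; 1236 = 20·60 + 36 → 20:36, 2023-09-17 - 1 day = 2023-09-16
→ 2023-09-16 20:36 DDW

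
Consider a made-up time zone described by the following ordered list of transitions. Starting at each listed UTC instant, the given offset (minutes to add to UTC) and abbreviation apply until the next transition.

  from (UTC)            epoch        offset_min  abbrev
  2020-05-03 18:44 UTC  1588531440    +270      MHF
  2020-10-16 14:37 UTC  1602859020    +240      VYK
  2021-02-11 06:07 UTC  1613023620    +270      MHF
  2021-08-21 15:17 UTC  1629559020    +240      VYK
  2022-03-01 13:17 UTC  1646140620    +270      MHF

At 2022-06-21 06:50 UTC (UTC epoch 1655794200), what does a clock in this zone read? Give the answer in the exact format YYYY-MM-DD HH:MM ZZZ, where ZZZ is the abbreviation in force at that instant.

Query: 2022-06-21 06:50 UTC
Rule 5/5 (MHF, +04:30): 2022-03-01 13:17 UTC ≤ query < +∞
6·60 + 50 + 270 = 680 min
680 = 0·1440 + 680; 680 = 11·60 + 20 → 11:20, same day
→ 2022-06-21 11:20 MHF

2022-06-21 11:20 MHF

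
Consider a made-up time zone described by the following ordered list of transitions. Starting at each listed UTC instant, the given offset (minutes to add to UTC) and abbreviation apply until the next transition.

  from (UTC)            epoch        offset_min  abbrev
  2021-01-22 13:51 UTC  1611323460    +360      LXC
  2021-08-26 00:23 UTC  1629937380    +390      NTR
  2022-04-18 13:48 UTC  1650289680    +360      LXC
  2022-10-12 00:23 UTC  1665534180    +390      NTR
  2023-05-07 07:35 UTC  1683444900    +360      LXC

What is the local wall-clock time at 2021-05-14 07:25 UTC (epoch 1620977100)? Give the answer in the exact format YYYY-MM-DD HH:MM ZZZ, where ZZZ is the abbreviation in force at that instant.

Query: 2021-05-14 07:25 UTC
Rule 1/5 (LXC, +06:00): 2021-01-22 13:51 UTC ≤ query < 2021-08-26 00:23 UTC
7·60 + 25 + 360 = 805 min
805 = 0·1440 + 805; 805 = 13·60 + 25 → 13:25, same day
→ 2021-05-14 13:25 LXC

2021-05-14 13:25 LXC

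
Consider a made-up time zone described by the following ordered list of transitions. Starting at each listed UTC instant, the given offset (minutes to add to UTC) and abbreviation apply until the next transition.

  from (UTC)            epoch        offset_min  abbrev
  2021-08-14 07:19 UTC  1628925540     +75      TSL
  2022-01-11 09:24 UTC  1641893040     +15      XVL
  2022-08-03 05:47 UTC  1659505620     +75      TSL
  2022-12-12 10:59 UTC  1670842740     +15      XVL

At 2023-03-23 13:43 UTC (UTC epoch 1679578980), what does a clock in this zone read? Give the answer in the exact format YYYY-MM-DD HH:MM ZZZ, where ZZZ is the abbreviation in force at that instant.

2023-03-23 13:58 XVL

Query: 2023-03-23 13:43 UTC
Rule 4/4 (XVL, +00:15): 2022-12-12 10:59 UTC ≤ query < +∞
13·60 + 43 + 15 = 838 min
838 = 0·1440 + 838; 838 = 13·60 + 58 → 13:58, same day
→ 2023-03-23 13:58 XVL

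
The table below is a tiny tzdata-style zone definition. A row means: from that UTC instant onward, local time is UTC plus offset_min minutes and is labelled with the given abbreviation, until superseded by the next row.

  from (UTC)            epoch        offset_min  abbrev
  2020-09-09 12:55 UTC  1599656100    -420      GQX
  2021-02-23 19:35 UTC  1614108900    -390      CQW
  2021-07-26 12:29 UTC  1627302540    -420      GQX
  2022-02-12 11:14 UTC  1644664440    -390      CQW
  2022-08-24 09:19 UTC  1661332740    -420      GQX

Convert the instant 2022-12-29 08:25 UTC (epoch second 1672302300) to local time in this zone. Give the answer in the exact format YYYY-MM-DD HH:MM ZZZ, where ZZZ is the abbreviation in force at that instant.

Query: 2022-12-29 08:25 UTC
Rule 5/5 (GQX, -07:00): 2022-08-24 09:19 UTC ≤ query < +∞
8·60 + 25 - 420 = 85 min
85 = 0·1440 + 85; 85 = 1·60 + 25 → 01:25, same day
→ 2022-12-29 01:25 GQX

2022-12-29 01:25 GQX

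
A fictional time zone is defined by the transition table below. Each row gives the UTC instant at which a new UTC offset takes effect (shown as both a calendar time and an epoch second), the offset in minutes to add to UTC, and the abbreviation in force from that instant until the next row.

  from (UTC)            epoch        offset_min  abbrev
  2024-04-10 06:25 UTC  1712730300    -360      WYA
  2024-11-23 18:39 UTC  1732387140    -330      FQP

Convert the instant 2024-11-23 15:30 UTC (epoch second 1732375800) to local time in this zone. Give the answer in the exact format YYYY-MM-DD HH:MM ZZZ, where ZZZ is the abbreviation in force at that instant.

2024-11-23 09:30 WYA

Query: 2024-11-23 15:30 UTC
Rule 1/2 (WYA, -06:00): 2024-04-10 06:25 UTC ≤ query < 2024-11-23 18:39 UTC
15·60 + 30 - 360 = 570 min
570 = 0·1440 + 570; 570 = 9·60 + 30 → 09:30, same day
→ 2024-11-23 09:30 WYA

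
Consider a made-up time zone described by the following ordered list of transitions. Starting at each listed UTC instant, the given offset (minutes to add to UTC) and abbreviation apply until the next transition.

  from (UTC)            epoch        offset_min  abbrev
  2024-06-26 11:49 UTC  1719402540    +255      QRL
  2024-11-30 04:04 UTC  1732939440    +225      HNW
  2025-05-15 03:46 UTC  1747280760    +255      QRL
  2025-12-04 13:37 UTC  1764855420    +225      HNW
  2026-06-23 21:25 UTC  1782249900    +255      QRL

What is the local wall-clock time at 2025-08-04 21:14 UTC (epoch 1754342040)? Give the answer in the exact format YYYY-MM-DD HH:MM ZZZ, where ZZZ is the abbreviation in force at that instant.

Query: 2025-08-04 21:14 UTC
Rule 3/5 (QRL, +04:15): 2025-05-15 03:46 UTC ≤ query < 2025-12-04 13:37 UTC
21·60 + 14 + 255 = 1529 min
1529 = 1·1440 + 89; 89 = 1·60 + 29 → 01:29, 2025-08-04 + 1 day = 2025-08-05
→ 2025-08-05 01:29 QRL

2025-08-05 01:29 QRL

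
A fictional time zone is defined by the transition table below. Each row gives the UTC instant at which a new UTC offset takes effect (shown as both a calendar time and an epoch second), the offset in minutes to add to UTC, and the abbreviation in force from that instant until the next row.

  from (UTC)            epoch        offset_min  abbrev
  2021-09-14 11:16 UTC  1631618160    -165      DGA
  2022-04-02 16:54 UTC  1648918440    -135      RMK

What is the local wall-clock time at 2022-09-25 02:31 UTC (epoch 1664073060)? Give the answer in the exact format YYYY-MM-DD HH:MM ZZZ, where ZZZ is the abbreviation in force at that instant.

2022-09-25 00:16 RMK

Query: 2022-09-25 02:31 UTC
Rule 2/2 (RMK, -02:15): 2022-04-02 16:54 UTC ≤ query < +∞
2·60 + 31 - 135 = 16 min
16 = 0·1440 + 16; 16 = 0·60 + 16 → 00:16, same day
→ 2022-09-25 00:16 RMK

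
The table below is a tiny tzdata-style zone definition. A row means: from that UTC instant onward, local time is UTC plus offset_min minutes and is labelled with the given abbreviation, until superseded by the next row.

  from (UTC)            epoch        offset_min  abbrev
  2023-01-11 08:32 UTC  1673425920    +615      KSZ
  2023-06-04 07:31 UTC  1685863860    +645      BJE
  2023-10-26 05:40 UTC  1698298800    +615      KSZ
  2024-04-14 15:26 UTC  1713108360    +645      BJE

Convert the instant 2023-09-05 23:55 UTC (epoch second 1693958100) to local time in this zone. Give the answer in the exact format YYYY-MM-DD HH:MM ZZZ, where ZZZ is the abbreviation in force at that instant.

2023-09-06 10:40 BJE

Query: 2023-09-05 23:55 UTC
Rule 2/4 (BJE, +10:45): 2023-06-04 07:31 UTC ≤ query < 2023-10-26 05:40 UTC
23·60 + 55 + 645 = 2080 min
2080 = 1·1440 + 640; 640 = 10·60 + 40 → 10:40, 2023-09-05 + 1 day = 2023-09-06
→ 2023-09-06 10:40 BJE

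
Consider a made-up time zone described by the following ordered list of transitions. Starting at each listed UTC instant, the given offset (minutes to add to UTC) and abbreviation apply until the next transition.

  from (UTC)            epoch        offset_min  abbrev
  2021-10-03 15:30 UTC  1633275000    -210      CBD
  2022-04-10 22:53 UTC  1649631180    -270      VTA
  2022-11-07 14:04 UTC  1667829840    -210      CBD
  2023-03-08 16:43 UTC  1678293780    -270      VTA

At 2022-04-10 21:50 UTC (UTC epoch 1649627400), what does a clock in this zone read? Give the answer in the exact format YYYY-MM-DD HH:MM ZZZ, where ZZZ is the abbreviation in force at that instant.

Query: 2022-04-10 21:50 UTC
Rule 1/4 (CBD, -03:30): 2021-10-03 15:30 UTC ≤ query < 2022-04-10 22:53 UTC
21·60 + 50 - 210 = 1100 min
1100 = 0·1440 + 1100; 1100 = 18·60 + 20 → 18:20, same day
→ 2022-04-10 18:20 CBD

2022-04-10 18:20 CBD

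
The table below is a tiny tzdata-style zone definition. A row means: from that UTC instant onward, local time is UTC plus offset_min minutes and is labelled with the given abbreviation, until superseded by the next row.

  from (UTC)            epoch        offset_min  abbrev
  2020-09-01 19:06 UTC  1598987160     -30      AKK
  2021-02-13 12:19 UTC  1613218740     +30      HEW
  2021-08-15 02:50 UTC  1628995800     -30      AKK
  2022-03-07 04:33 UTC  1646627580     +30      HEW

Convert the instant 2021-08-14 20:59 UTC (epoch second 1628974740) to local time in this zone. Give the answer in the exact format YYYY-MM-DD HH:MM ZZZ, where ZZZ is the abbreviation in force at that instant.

2021-08-14 21:29 HEW

Query: 2021-08-14 20:59 UTC
Rule 2/4 (HEW, +00:30): 2021-02-13 12:19 UTC ≤ query < 2021-08-15 02:50 UTC
20·60 + 59 + 30 = 1289 min
1289 = 0·1440 + 1289; 1289 = 21·60 + 29 → 21:29, same day
→ 2021-08-14 21:29 HEW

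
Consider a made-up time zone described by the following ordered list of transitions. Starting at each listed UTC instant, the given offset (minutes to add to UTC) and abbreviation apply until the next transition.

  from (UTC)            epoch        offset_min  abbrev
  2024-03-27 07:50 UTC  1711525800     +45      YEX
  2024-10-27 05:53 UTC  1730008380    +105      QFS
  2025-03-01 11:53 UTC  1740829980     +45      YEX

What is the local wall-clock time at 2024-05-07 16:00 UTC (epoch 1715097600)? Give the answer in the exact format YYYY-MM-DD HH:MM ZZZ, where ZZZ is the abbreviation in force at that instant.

Query: 2024-05-07 16:00 UTC
Rule 1/3 (YEX, +00:45): 2024-03-27 07:50 UTC ≤ query < 2024-10-27 05:53 UTC
16·60 + 0 + 45 = 1005 min
1005 = 0·1440 + 1005; 1005 = 16·60 + 45 → 16:45, same day
→ 2024-05-07 16:45 YEX

2024-05-07 16:45 YEX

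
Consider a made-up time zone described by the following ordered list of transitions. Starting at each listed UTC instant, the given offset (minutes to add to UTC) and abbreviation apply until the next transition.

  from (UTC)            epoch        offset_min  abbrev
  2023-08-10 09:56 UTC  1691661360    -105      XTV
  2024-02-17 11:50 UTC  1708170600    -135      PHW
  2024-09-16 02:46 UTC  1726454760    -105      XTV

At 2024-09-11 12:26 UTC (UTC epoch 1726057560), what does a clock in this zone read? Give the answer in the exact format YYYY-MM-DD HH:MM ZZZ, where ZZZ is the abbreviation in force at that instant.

Query: 2024-09-11 12:26 UTC
Rule 2/3 (PHW, -02:15): 2024-02-17 11:50 UTC ≤ query < 2024-09-16 02:46 UTC
12·60 + 26 - 135 = 611 min
611 = 0·1440 + 611; 611 = 10·60 + 11 → 10:11, same day
→ 2024-09-11 10:11 PHW

2024-09-11 10:11 PHW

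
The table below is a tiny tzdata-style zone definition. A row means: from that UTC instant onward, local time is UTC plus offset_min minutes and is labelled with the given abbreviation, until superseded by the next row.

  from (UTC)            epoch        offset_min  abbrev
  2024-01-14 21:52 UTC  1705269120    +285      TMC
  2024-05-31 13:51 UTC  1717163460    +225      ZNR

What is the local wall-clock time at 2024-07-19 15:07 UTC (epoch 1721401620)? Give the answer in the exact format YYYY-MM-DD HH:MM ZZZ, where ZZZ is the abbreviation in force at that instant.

Query: 2024-07-19 15:07 UTC
Rule 2/2 (ZNR, +03:45): 2024-05-31 13:51 UTC ≤ query < +∞
15·60 + 7 + 225 = 1132 min
1132 = 0·1440 + 1132; 1132 = 18·60 + 52 → 18:52, same day
→ 2024-07-19 18:52 ZNR

2024-07-19 18:52 ZNR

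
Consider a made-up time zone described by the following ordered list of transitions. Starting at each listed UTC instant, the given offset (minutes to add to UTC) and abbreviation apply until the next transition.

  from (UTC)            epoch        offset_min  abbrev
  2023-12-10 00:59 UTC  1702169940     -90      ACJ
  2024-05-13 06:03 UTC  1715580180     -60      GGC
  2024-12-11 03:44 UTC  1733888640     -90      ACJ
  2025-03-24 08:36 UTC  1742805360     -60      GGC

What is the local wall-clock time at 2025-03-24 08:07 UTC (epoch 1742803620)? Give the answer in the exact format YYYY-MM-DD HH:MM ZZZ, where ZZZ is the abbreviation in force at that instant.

2025-03-24 06:37 ACJ

Query: 2025-03-24 08:07 UTC
Rule 3/4 (ACJ, -01:30): 2024-12-11 03:44 UTC ≤ query < 2025-03-24 08:36 UTC
8·60 + 7 - 90 = 397 min
397 = 0·1440 + 397; 397 = 6·60 + 37 → 06:37, same day
→ 2025-03-24 06:37 ACJ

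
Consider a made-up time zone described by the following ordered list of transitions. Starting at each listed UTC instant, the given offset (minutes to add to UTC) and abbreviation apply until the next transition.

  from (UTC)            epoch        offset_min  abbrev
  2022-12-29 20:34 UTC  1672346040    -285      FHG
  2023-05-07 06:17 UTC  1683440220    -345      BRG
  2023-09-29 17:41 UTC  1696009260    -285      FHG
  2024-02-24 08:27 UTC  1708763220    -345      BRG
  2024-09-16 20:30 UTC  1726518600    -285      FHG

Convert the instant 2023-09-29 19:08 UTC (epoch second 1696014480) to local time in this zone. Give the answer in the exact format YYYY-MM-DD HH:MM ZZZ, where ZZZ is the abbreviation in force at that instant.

2023-09-29 14:23 FHG

Query: 2023-09-29 19:08 UTC
Rule 3/5 (FHG, -04:45): 2023-09-29 17:41 UTC ≤ query < 2024-02-24 08:27 UTC
19·60 + 8 - 285 = 863 min
863 = 0·1440 + 863; 863 = 14·60 + 23 → 14:23, same day
→ 2023-09-29 14:23 FHG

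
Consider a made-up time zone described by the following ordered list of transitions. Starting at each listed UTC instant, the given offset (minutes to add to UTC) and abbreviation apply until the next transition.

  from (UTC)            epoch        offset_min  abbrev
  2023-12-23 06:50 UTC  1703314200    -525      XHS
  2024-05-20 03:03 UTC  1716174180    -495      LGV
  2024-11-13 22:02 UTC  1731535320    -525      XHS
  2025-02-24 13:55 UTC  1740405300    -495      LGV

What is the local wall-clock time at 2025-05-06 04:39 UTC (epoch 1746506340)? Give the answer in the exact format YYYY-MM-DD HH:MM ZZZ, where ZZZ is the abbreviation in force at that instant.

2025-05-05 20:24 LGV

Query: 2025-05-06 04:39 UTC
Rule 4/4 (LGV, -08:15): 2025-02-24 13:55 UTC ≤ query < +∞
4·60 + 39 - 495 = -216 min
-216 = -1·1440 + 1224; 1224 = 20·60 + 24 → 20:24, 2025-05-06 - 1 day = 2025-05-05
→ 2025-05-05 20:24 LGV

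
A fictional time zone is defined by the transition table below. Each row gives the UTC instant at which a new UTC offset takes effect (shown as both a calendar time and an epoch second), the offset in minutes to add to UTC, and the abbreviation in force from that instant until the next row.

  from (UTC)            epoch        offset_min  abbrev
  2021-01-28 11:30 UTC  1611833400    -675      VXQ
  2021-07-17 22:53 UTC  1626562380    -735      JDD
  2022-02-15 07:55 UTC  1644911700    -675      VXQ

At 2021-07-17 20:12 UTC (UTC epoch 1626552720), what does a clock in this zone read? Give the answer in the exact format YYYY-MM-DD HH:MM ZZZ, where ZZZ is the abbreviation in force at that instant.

Query: 2021-07-17 20:12 UTC
Rule 1/3 (VXQ, -11:15): 2021-01-28 11:30 UTC ≤ query < 2021-07-17 22:53 UTC
20·60 + 12 - 675 = 537 min
537 = 0·1440 + 537; 537 = 8·60 + 57 → 08:57, same day
→ 2021-07-17 08:57 VXQ

2021-07-17 08:57 VXQ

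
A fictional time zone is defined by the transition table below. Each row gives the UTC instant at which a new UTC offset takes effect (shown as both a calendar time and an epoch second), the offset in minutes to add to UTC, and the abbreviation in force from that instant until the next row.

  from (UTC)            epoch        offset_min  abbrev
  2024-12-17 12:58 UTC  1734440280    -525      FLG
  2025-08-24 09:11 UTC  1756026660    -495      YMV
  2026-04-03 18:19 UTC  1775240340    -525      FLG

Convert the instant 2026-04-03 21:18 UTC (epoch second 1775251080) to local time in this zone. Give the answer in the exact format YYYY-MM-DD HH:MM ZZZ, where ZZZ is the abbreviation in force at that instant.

2026-04-03 12:33 FLG

Query: 2026-04-03 21:18 UTC
Rule 3/3 (FLG, -08:45): 2026-04-03 18:19 UTC ≤ query < +∞
21·60 + 18 - 525 = 753 min
753 = 0·1440 + 753; 753 = 12·60 + 33 → 12:33, same day
→ 2026-04-03 12:33 FLG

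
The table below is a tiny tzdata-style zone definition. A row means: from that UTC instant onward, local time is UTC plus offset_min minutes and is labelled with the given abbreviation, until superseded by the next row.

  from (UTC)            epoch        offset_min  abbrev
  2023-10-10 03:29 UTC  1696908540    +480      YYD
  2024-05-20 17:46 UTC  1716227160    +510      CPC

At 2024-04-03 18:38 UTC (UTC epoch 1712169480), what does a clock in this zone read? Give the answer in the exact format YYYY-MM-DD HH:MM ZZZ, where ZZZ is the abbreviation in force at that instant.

Query: 2024-04-03 18:38 UTC
Rule 1/2 (YYD, +08:00): 2023-10-10 03:29 UTC ≤ query < 2024-05-20 17:46 UTC
18·60 + 38 + 480 = 1598 min
1598 = 1·1440 + 158; 158 = 2·60 + 38 → 02:38, 2024-04-03 + 1 day = 2024-04-04
→ 2024-04-04 02:38 YYD

2024-04-04 02:38 YYD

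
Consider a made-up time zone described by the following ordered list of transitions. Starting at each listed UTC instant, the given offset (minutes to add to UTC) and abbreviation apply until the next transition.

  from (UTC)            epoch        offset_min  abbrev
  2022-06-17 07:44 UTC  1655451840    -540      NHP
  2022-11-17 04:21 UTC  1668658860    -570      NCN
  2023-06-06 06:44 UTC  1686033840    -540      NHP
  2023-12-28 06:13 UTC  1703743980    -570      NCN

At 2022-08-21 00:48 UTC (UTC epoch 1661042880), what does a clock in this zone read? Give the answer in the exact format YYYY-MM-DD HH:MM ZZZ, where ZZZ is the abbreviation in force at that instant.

Query: 2022-08-21 00:48 UTC
Rule 1/4 (NHP, -09:00): 2022-06-17 07:44 UTC ≤ query < 2022-11-17 04:21 UTC
0·60 + 48 - 540 = -492 min
-492 = -1·1440 + 948; 948 = 15·60 + 48 → 15:48, 2022-08-21 - 1 day = 2022-08-20
→ 2022-08-20 15:48 NHP

2022-08-20 15:48 NHP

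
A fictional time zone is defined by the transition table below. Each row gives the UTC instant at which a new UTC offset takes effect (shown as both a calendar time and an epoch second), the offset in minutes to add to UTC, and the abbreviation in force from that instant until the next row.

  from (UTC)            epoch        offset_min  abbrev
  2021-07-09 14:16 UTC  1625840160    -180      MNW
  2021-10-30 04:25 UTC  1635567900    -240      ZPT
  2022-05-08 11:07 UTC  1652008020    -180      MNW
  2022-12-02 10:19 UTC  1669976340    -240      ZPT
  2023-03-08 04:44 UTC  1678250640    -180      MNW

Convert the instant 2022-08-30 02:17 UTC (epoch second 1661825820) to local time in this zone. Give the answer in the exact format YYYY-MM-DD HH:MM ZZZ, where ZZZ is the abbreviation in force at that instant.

2022-08-29 23:17 MNW

Query: 2022-08-30 02:17 UTC
Rule 3/5 (MNW, -03:00): 2022-05-08 11:07 UTC ≤ query < 2022-12-02 10:19 UTC
2·60 + 17 - 180 = -43 min
-43 = -1·1440 + 1397; 1397 = 23·60 + 17 → 23:17, 2022-08-30 - 1 day = 2022-08-29
→ 2022-08-29 23:17 MNW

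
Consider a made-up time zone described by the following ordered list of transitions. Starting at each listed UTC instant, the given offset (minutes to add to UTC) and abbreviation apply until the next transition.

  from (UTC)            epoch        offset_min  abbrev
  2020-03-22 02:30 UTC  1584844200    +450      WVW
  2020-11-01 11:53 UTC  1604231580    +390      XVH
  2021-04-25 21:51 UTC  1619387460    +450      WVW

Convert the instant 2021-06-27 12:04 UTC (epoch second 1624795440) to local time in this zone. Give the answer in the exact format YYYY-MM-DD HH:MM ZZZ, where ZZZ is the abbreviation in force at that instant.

Query: 2021-06-27 12:04 UTC
Rule 3/3 (WVW, +07:30): 2021-04-25 21:51 UTC ≤ query < +∞
12·60 + 4 + 450 = 1174 min
1174 = 0·1440 + 1174; 1174 = 19·60 + 34 → 19:34, same day
→ 2021-06-27 19:34 WVW

2021-06-27 19:34 WVW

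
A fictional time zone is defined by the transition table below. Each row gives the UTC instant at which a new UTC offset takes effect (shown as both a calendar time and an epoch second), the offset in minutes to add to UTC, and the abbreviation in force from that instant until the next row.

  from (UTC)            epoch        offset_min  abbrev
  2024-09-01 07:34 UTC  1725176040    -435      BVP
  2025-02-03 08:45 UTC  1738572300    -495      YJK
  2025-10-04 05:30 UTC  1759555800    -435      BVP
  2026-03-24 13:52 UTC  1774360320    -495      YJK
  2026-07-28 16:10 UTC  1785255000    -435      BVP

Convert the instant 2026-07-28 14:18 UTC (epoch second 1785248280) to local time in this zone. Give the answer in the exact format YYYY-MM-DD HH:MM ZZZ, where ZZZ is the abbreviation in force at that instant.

Query: 2026-07-28 14:18 UTC
Rule 4/5 (YJK, -08:15): 2026-03-24 13:52 UTC ≤ query < 2026-07-28 16:10 UTC
14·60 + 18 - 495 = 363 min
363 = 0·1440 + 363; 363 = 6·60 + 3 → 06:03, same day
→ 2026-07-28 06:03 YJK

2026-07-28 06:03 YJK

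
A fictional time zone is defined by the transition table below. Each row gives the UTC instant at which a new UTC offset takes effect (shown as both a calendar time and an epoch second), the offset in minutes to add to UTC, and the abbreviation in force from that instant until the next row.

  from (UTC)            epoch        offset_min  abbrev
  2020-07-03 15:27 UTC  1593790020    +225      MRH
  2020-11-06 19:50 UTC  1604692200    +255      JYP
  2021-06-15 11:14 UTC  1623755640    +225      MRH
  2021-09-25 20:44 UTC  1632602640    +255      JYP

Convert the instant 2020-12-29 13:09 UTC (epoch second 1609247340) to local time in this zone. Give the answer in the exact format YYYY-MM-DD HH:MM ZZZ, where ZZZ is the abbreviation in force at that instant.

2020-12-29 17:24 JYP

Query: 2020-12-29 13:09 UTC
Rule 2/4 (JYP, +04:15): 2020-11-06 19:50 UTC ≤ query < 2021-06-15 11:14 UTC
13·60 + 9 + 255 = 1044 min
1044 = 0·1440 + 1044; 1044 = 17·60 + 24 → 17:24, same day
→ 2020-12-29 17:24 JYP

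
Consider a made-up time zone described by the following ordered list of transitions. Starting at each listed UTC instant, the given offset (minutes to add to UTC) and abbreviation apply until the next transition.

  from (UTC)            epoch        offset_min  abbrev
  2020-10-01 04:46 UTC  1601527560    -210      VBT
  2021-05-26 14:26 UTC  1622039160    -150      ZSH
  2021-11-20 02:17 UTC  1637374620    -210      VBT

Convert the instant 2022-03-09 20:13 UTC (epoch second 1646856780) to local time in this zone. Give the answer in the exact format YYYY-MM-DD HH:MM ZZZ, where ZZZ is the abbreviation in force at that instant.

2022-03-09 16:43 VBT

Query: 2022-03-09 20:13 UTC
Rule 3/3 (VBT, -03:30): 2021-11-20 02:17 UTC ≤ query < +∞
20·60 + 13 - 210 = 1003 min
1003 = 0·1440 + 1003; 1003 = 16·60 + 43 → 16:43, same day
→ 2022-03-09 16:43 VBT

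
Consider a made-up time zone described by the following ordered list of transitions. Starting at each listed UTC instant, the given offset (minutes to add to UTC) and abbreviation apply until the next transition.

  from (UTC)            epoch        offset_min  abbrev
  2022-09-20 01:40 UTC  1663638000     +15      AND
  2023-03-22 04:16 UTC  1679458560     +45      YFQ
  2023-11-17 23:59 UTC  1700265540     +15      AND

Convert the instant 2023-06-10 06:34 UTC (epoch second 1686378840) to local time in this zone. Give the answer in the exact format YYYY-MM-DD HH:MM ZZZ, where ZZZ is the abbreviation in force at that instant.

Query: 2023-06-10 06:34 UTC
Rule 2/3 (YFQ, +00:45): 2023-03-22 04:16 UTC ≤ query < 2023-11-17 23:59 UTC
6·60 + 34 + 45 = 439 min
439 = 0·1440 + 439; 439 = 7·60 + 19 → 07:19, same day
→ 2023-06-10 07:19 YFQ

2023-06-10 07:19 YFQ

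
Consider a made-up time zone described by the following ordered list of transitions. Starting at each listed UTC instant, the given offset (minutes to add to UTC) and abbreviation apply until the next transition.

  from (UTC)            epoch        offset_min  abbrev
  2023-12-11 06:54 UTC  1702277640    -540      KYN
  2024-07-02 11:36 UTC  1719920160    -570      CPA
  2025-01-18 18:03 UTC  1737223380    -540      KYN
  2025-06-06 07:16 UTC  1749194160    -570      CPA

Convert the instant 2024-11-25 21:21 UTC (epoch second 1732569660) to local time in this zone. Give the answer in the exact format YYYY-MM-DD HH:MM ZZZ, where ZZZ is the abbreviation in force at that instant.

2024-11-25 11:51 CPA

Query: 2024-11-25 21:21 UTC
Rule 2/4 (CPA, -09:30): 2024-07-02 11:36 UTC ≤ query < 2025-01-18 18:03 UTC
21·60 + 21 - 570 = 711 min
711 = 0·1440 + 711; 711 = 11·60 + 51 → 11:51, same day
→ 2024-11-25 11:51 CPA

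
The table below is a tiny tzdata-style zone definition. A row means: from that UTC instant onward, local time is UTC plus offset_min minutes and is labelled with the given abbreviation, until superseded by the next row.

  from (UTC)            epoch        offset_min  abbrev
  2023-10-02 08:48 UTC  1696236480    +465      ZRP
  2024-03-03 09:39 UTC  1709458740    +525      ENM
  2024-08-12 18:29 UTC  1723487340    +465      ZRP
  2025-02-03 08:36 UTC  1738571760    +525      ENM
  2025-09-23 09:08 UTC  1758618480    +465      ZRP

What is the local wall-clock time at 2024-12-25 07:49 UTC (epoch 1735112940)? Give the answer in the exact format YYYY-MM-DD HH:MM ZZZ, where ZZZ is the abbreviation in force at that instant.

Query: 2024-12-25 07:49 UTC
Rule 3/5 (ZRP, +07:45): 2024-08-12 18:29 UTC ≤ query < 2025-02-03 08:36 UTC
7·60 + 49 + 465 = 934 min
934 = 0·1440 + 934; 934 = 15·60 + 34 → 15:34, same day
→ 2024-12-25 15:34 ZRP

2024-12-25 15:34 ZRP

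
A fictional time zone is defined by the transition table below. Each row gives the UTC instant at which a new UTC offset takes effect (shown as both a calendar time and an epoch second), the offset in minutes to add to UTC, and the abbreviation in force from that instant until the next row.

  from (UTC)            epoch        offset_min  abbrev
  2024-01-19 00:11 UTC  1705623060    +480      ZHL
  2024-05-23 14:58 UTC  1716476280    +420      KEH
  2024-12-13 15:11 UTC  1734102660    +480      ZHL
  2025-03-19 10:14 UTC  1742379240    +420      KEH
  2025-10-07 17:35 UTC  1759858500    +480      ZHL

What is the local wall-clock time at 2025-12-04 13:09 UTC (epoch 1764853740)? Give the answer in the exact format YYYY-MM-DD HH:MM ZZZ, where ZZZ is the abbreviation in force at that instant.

Query: 2025-12-04 13:09 UTC
Rule 5/5 (ZHL, +08:00): 2025-10-07 17:35 UTC ≤ query < +∞
13·60 + 9 + 480 = 1269 min
1269 = 0·1440 + 1269; 1269 = 21·60 + 9 → 21:09, same day
→ 2025-12-04 21:09 ZHL

2025-12-04 21:09 ZHL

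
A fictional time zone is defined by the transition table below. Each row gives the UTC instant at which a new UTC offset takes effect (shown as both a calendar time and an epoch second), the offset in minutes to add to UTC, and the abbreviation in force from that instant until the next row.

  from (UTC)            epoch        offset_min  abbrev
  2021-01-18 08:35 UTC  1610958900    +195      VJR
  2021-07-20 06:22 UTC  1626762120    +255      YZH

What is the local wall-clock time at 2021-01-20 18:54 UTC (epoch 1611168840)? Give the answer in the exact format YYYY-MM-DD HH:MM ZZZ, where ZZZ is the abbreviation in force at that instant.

2021-01-20 22:09 VJR

Query: 2021-01-20 18:54 UTC
Rule 1/2 (VJR, +03:15): 2021-01-18 08:35 UTC ≤ query < 2021-07-20 06:22 UTC
18·60 + 54 + 195 = 1329 min
1329 = 0·1440 + 1329; 1329 = 22·60 + 9 → 22:09, same day
→ 2021-01-20 22:09 VJR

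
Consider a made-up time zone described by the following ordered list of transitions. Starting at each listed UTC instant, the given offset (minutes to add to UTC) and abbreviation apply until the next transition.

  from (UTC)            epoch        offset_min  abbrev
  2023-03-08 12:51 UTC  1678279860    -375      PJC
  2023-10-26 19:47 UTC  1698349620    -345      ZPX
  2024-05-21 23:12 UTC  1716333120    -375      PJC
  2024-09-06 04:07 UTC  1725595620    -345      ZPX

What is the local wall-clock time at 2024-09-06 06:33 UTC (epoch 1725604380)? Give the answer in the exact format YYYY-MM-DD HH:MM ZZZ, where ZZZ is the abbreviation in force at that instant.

Query: 2024-09-06 06:33 UTC
Rule 4/4 (ZPX, -05:45): 2024-09-06 04:07 UTC ≤ query < +∞
6·60 + 33 - 345 = 48 min
48 = 0·1440 + 48; 48 = 0·60 + 48 → 00:48, same day
→ 2024-09-06 00:48 ZPX

2024-09-06 00:48 ZPX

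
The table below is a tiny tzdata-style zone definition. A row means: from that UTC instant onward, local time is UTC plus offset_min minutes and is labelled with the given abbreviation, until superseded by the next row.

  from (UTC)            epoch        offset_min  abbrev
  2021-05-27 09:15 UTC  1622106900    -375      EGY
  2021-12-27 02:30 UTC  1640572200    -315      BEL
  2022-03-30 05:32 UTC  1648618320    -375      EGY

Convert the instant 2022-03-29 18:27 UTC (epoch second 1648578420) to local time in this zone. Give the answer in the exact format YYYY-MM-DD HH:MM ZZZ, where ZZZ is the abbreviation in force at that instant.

Query: 2022-03-29 18:27 UTC
Rule 2/3 (BEL, -05:15): 2021-12-27 02:30 UTC ≤ query < 2022-03-30 05:32 UTC
18·60 + 27 - 315 = 792 min
792 = 0·1440 + 792; 792 = 13·60 + 12 → 13:12, same day
→ 2022-03-29 13:12 BEL

2022-03-29 13:12 BEL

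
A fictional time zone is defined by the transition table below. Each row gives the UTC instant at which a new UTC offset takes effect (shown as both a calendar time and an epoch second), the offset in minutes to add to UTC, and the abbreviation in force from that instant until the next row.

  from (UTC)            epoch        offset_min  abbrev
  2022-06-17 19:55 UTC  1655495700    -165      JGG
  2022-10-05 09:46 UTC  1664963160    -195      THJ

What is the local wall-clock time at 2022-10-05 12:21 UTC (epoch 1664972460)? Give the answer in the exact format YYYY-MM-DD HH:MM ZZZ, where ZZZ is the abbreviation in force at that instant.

Query: 2022-10-05 12:21 UTC
Rule 2/2 (THJ, -03:15): 2022-10-05 09:46 UTC ≤ query < +∞
12·60 + 21 - 195 = 546 min
546 = 0·1440 + 546; 546 = 9·60 + 6 → 09:06, same day
→ 2022-10-05 09:06 THJ

2022-10-05 09:06 THJ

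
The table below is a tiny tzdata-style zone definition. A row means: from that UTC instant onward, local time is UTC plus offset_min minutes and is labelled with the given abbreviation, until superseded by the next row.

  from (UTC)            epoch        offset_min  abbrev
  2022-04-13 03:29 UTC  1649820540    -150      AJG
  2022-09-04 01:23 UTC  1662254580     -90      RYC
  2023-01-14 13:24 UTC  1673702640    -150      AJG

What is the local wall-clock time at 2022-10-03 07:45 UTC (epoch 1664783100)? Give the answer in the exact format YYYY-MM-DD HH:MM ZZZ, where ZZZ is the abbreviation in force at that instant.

2022-10-03 06:15 RYC

Query: 2022-10-03 07:45 UTC
Rule 2/3 (RYC, -01:30): 2022-09-04 01:23 UTC ≤ query < 2023-01-14 13:24 UTC
7·60 + 45 - 90 = 375 min
375 = 0·1440 + 375; 375 = 6·60 + 15 → 06:15, same day
→ 2022-10-03 06:15 RYC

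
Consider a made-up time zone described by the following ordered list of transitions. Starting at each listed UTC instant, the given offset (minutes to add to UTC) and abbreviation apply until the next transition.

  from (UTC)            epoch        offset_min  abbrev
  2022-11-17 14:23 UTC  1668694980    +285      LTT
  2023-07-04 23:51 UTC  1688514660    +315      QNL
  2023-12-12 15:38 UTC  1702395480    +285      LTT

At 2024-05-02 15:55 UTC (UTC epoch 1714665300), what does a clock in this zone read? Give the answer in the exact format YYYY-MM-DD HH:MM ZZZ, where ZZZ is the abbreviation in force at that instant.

Query: 2024-05-02 15:55 UTC
Rule 3/3 (LTT, +04:45): 2023-12-12 15:38 UTC ≤ query < +∞
15·60 + 55 + 285 = 1240 min
1240 = 0·1440 + 1240; 1240 = 20·60 + 40 → 20:40, same day
→ 2024-05-02 20:40 LTT

2024-05-02 20:40 LTT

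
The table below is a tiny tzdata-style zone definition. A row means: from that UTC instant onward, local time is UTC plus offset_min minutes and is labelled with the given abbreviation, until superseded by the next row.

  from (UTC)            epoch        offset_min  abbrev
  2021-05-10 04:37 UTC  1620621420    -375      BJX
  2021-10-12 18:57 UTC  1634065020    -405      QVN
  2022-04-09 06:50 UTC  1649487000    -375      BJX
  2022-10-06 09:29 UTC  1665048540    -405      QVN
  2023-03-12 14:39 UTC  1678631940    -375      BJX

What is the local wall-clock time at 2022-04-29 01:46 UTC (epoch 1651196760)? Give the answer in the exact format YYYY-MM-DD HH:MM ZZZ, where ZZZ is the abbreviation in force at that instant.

2022-04-28 19:31 BJX

Query: 2022-04-29 01:46 UTC
Rule 3/5 (BJX, -06:15): 2022-04-09 06:50 UTC ≤ query < 2022-10-06 09:29 UTC
1·60 + 46 - 375 = -269 min
-269 = -1·1440 + 1171; 1171 = 19·60 + 31 → 19:31, 2022-04-29 - 1 day = 2022-04-28
→ 2022-04-28 19:31 BJX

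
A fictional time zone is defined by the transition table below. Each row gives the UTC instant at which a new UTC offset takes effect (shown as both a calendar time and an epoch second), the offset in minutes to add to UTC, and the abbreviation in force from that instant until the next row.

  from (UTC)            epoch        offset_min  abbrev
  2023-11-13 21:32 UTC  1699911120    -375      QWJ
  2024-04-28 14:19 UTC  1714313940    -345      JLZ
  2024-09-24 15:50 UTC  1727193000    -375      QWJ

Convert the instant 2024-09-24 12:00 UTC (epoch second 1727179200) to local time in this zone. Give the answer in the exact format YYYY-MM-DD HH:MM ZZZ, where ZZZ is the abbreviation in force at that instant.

Query: 2024-09-24 12:00 UTC
Rule 2/3 (JLZ, -05:45): 2024-04-28 14:19 UTC ≤ query < 2024-09-24 15:50 UTC
12·60 + 0 - 345 = 375 min
375 = 0·1440 + 375; 375 = 6·60 + 15 → 06:15, same day
→ 2024-09-24 06:15 JLZ

2024-09-24 06:15 JLZ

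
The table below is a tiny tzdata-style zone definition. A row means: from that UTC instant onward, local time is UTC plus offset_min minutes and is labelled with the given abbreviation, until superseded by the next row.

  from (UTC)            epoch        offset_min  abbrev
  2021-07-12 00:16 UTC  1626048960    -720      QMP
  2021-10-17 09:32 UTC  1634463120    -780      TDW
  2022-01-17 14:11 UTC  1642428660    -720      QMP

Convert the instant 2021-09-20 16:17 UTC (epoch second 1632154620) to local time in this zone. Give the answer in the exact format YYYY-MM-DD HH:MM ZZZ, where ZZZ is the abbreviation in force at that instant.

Query: 2021-09-20 16:17 UTC
Rule 1/3 (QMP, -12:00): 2021-07-12 00:16 UTC ≤ query < 2021-10-17 09:32 UTC
16·60 + 17 - 720 = 257 min
257 = 0·1440 + 257; 257 = 4·60 + 17 → 04:17, same day
→ 2021-09-20 04:17 QMP

2021-09-20 04:17 QMP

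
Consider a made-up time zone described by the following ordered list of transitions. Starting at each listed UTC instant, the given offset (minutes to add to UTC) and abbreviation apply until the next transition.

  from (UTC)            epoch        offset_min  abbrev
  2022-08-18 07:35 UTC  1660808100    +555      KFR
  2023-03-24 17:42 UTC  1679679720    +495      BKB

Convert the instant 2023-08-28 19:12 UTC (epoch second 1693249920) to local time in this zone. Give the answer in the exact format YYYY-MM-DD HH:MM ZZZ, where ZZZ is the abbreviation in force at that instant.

2023-08-29 03:27 BKB

Query: 2023-08-28 19:12 UTC
Rule 2/2 (BKB, +08:15): 2023-03-24 17:42 UTC ≤ query < +∞
19·60 + 12 + 495 = 1647 min
1647 = 1·1440 + 207; 207 = 3·60 + 27 → 03:27, 2023-08-28 + 1 day = 2023-08-29
→ 2023-08-29 03:27 BKB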